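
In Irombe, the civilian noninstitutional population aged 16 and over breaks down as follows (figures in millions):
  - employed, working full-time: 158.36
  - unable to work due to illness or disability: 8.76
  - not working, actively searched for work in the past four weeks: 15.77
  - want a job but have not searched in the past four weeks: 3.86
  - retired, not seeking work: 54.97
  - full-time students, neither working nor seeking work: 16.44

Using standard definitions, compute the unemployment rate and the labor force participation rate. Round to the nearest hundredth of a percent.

Unemployment rate ≈ 9.06%; labor force participation rate ≈ 67.45%.

Employed = 158.36 million.
Unemployed = 15.77 million.
Labor force = 158.36 + 15.77 = 174.13 million.
Not in labor force = 8.76 + 3.86 + 54.97 + 16.44 = 84.03 million (those not working and not actively searching are outside the labor force — including those who want a job but have given up searching).
Civilian working-age population = 174.13 + 84.03 = 258.16 million.
Unemployment rate = 15.77 / 174.13 = 9.06%.
Labor force participation rate = 174.13 / 258.16 = 67.45%.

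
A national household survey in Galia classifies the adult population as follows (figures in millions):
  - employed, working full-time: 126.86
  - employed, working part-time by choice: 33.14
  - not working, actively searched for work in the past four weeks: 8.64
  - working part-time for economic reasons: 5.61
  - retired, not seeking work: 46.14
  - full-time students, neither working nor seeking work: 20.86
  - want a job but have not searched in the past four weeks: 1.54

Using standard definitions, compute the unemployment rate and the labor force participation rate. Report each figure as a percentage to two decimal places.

Employed = 126.86 + 33.14 + 5.61 = 165.61 million (anyone who worked, including part-time for economic reasons, counts as employed).
Unemployed = 8.64 million.
Labor force = 165.61 + 8.64 = 174.25 million.
Not in labor force = 46.14 + 20.86 + 1.54 = 68.54 million (those not working and not actively searching are outside the labor force — including those who want a job but have given up searching).
Civilian working-age population = 174.25 + 68.54 = 242.79 million.
Unemployment rate = 8.64 / 174.25 = 4.96%.
Labor force participation rate = 174.25 / 242.79 = 71.77%.

Unemployment rate ≈ 4.96%; labor force participation rate ≈ 71.77%.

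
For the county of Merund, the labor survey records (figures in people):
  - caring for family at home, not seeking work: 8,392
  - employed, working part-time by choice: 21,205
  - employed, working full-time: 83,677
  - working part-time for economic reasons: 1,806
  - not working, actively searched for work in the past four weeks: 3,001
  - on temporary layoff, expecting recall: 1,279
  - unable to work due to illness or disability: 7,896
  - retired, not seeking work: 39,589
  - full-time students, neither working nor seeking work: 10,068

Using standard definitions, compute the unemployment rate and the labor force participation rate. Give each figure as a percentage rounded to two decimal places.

Employed = 21,205 + 83,677 + 1,806 = 106,688 (anyone who worked, including part-time for economic reasons, counts as employed).
Unemployed = 3,001 + 1,279 = 4,280 (jobless and actively searching, or on temporary layoff).
Labor force = 106,688 + 4,280 = 110,968.
Not in labor force = 8,392 + 7,896 + 39,589 + 10,068 = 65,945 (those not working and not actively searching are outside the labor force).
Civilian working-age population = 110,968 + 65,945 = 176,913.
Unemployment rate = 4,280 / 110,968 = 3.86%.
Labor force participation rate = 110,968 / 176,913 = 62.72%.

Unemployment rate ≈ 3.86%; labor force participation rate ≈ 62.72%.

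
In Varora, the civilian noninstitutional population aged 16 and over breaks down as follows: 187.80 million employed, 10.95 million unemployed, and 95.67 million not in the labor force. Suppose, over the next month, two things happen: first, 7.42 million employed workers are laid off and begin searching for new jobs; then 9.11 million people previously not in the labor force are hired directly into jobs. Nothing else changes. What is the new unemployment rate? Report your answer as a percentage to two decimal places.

Initially, labor force = 187.80 + 10.95 = 198.75 million, so u = 10.95/198.75 = 5.51%.
After the first change, employed falls and unemployed rises by 7.42; labor force unchanged → E = 180.38, U = 18.37, labor force = 198.75 million.
After the second change, employed and labor force both rise by 9.11; unemployed unchanged → E = 189.49, U = 18.37, labor force = 207.86 million.
New unemployment rate = 18.37 / 207.86 = 8.84%.

New unemployment rate ≈ 8.84%.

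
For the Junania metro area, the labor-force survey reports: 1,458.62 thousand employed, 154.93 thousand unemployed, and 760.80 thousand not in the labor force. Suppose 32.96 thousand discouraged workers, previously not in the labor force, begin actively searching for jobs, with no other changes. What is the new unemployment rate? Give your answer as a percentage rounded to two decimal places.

Initially, labor force = 1,458.62 + 154.93 = 1,613.55 thousand, so u = 154.93/1,613.55 = 9.60%.
After the change, unemployed and labor force both rise by 32.96 → E = 1,458.62, U = 187.89, labor force = 1,646.51 thousand.
New unemployment rate = 187.89 / 1,646.51 = 11.41%.

New unemployment rate ≈ 11.41%.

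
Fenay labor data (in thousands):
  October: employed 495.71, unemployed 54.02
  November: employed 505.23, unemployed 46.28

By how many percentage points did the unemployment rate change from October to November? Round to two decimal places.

October: labor force = 495.71 + 54.02 = 549.73; u = 54.02/549.73 = 9.83%.
November: labor force = 505.23 + 46.28 = 551.51; u = 46.28/551.51 = 8.39%.
Change = 8.39% − 9.83% = −1.44 pp.

The unemployment rate changed by −1.44 percentage points.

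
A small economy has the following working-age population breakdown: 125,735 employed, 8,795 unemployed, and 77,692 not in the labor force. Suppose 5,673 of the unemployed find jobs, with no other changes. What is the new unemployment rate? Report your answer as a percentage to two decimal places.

New unemployment rate ≈ 2.32%.

Initially, labor force = 125,735 + 8,795 = 134,530, so u = 8,795/134,530 = 6.54%.
After the change, unemployed falls and employed rises by 5,673; labor force unchanged → E = 131,408, U = 3,122, labor force = 134,530.
New unemployment rate = 3,122 / 134,530 = 2.32%.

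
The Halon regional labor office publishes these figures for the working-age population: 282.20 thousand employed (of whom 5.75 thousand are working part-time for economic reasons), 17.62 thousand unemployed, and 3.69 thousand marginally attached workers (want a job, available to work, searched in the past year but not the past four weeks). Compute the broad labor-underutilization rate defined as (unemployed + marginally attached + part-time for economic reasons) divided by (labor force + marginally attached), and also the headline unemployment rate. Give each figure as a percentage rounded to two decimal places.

Broad underutilization rate ≈ 8.92%; headline unemployment rate ≈ 5.88%.

Labor force = 282.20 + 17.62 = 299.82 thousand.
Numerator = 17.62 + 3.69 + 5.75 = 27.06 thousand.
Denominator = 299.82 + 3.69 = 303.51 thousand.
Broad rate = 27.06 / 303.51 = 8.92%.
Headline unemployment rate = 17.62 / 299.82 = 5.88%.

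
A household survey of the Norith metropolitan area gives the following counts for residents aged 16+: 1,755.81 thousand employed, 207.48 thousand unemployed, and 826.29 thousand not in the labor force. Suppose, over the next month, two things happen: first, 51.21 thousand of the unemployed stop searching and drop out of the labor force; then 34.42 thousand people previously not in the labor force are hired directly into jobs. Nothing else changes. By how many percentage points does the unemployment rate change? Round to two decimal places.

The unemployment rate changes by −2.54 percentage points.

Initially, labor force = 1,755.81 + 207.48 = 1,963.29 thousand, so u = 207.48/1,963.29 = 10.57%.
After the first change, unemployed and labor force both fall by 51.21 → E = 1,755.81, U = 156.27, labor force = 1,912.08 thousand.
After the second change, employed and labor force both rise by 34.42; unemployed unchanged → E = 1,790.23, U = 156.27, labor force = 1,946.50 thousand.
New unemployment rate = 156.27 / 1,946.50 = 8.03%.
Change = 8.03% − 10.57% = −2.54 percentage points.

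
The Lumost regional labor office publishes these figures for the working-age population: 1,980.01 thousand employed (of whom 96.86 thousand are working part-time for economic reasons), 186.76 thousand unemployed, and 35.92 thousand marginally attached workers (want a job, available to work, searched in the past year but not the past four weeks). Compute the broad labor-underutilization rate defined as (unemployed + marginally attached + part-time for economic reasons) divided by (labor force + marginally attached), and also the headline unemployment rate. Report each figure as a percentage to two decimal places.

Broad underutilization rate ≈ 14.51%; headline unemployment rate ≈ 8.62%.

Labor force = 1,980.01 + 186.76 = 2,166.77 thousand.
Numerator = 186.76 + 35.92 + 96.86 = 319.54 thousand.
Denominator = 2,166.77 + 35.92 = 2,202.69 thousand.
Broad rate = 319.54 / 2,202.69 = 14.51%.
Headline unemployment rate = 186.76 / 2,166.77 = 8.62%.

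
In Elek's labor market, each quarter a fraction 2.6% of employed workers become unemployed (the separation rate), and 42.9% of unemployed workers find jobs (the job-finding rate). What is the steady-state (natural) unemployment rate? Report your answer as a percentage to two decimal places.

At steady state the flows balance: s·E = f·U, so U/(E+U) = s/(s+f).
u* = 2.6 / (2.6 + 42.9) = 2.6 / 45.50 = 5.71%.

Steady-state unemployment rate ≈ 5.71%.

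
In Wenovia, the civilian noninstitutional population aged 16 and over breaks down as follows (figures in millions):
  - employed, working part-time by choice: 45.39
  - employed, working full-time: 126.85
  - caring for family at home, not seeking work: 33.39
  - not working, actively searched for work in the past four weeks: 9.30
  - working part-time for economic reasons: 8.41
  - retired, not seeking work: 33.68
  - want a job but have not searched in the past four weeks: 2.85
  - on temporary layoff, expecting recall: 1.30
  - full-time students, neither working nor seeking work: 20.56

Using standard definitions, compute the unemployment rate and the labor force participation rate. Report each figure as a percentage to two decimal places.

Employed = 45.39 + 126.85 + 8.41 = 180.65 million (anyone who worked, including part-time for economic reasons, counts as employed).
Unemployed = 9.30 + 1.30 = 10.60 million (jobless and actively searching, or on temporary layoff).
Labor force = 180.65 + 10.60 = 191.25 million.
Not in labor force = 33.39 + 33.68 + 2.85 + 20.56 = 90.48 million (those not working and not actively searching are outside the labor force — including those who want a job but have given up searching).
Civilian working-age population = 191.25 + 90.48 = 281.73 million.
Unemployment rate = 10.60 / 191.25 = 5.54%.
Labor force participation rate = 191.25 / 281.73 = 67.88%.

Unemployment rate ≈ 5.54%; labor force participation rate ≈ 67.88%.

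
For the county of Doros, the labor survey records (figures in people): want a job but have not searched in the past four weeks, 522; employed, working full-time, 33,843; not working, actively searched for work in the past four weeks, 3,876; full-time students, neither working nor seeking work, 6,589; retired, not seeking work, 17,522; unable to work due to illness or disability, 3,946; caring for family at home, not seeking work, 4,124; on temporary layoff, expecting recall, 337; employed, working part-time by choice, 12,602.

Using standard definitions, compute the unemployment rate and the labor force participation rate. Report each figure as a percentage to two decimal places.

Unemployment rate ≈ 8.32%; labor force participation rate ≈ 60.77%.

Employed = 33,843 + 12,602 = 46,445.
Unemployed = 3,876 + 337 = 4,213 (jobless and actively searching, or on temporary layoff).
Labor force = 46,445 + 4,213 = 50,658.
Not in labor force = 522 + 6,589 + 17,522 + 3,946 + 4,124 = 32,703 (those not working and not actively searching are outside the labor force — including those who want a job but have given up searching).
Civilian working-age population = 50,658 + 32,703 = 83,361.
Unemployment rate = 4,213 / 50,658 = 8.32%.
Labor force participation rate = 50,658 / 83,361 = 60.77%.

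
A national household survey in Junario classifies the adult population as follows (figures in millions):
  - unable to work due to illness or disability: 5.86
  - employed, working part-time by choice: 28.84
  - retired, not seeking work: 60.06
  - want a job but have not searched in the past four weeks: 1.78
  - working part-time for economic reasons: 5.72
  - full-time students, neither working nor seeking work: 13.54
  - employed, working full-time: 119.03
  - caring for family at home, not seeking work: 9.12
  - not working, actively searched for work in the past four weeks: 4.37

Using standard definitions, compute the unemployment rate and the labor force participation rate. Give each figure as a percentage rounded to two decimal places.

Unemployment rate ≈ 2.77%; labor force participation rate ≈ 63.61%.

Employed = 28.84 + 5.72 + 119.03 = 153.59 million (anyone who worked, including part-time for economic reasons, counts as employed).
Unemployed = 4.37 million.
Labor force = 153.59 + 4.37 = 157.96 million.
Not in labor force = 5.86 + 60.06 + 1.78 + 13.54 + 9.12 = 90.36 million (those not working and not actively searching are outside the labor force — including those who want a job but have given up searching).
Civilian working-age population = 157.96 + 90.36 = 248.32 million.
Unemployment rate = 4.37 / 157.96 = 2.77%.
Labor force participation rate = 157.96 / 248.32 = 63.61%.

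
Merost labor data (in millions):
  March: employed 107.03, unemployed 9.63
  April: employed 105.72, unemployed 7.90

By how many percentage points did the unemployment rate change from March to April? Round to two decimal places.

The unemployment rate changed by −1.30 percentage points.

March: labor force = 107.03 + 9.63 = 116.66; u = 9.63/116.66 = 8.25%.
April: labor force = 105.72 + 7.90 = 113.62; u = 7.90/113.62 = 6.95%.
Change = 6.95% − 8.25% = −1.30 pp.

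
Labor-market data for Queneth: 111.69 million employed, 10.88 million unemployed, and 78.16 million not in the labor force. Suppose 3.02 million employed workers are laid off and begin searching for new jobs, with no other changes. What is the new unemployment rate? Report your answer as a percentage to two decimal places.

Initially, labor force = 111.69 + 10.88 = 122.57 million, so u = 10.88/122.57 = 8.88%.
After the change, employed falls and unemployed rises by 3.02; labor force unchanged → E = 108.67, U = 13.90, labor force = 122.57 million.
New unemployment rate = 13.90 / 122.57 = 11.34%.

New unemployment rate ≈ 11.34%.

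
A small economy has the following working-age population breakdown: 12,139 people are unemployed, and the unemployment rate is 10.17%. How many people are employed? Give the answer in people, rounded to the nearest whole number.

Labor force = U / u = 12,139 / 0.1017 ≈ 119,361.
Employed = labor force − unemployed = 119,361 − 12,139 = 107,222.

About 107,222 are employed.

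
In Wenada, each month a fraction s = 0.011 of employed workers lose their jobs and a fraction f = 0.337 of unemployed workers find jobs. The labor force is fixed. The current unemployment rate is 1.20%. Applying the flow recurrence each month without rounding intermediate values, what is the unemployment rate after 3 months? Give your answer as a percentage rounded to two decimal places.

With a fixed labor force, u_{t+1} = u_t + s·(1−u_t) − f·u_t = u_t·(1−s−f) + s.
Here 1−s−f = 0.652 and s = 0.011.
u_1 = 0.012000 × 0.652 + 0.011 = 0.018824.
u_2 = 0.018824 × 0.652 + 0.011 = 0.023273.
u_3 = 0.023273 × 0.652 + 0.011 = 0.026174.

Unemployment rate after three months ≈ 2.62%.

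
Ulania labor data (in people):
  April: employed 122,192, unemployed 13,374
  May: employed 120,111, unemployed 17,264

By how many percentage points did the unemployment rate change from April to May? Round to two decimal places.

April: labor force = 122,192 + 13,374 = 135,566; u = 13,374/135,566 = 9.87%.
May: labor force = 120,111 + 17,264 = 137,375; u = 17,264/137,375 = 12.57%.
Change = 12.57% − 9.87% = +2.70 pp.

The unemployment rate changed by +2.70 percentage points.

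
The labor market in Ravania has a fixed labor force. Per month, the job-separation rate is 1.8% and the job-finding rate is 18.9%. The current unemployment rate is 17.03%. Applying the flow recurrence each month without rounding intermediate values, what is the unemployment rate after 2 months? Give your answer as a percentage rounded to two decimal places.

Unemployment rate after two months ≈ 13.94%.

With a fixed labor force, u_{t+1} = u_t + s·(1−u_t) − f·u_t = u_t·(1−s−f) + s.
Here 1−s−f = 0.793 and s = 0.018.
u_1 = 0.170300 × 0.793 + 0.018 = 0.153048.
u_2 = 0.153048 × 0.793 + 0.018 = 0.139367.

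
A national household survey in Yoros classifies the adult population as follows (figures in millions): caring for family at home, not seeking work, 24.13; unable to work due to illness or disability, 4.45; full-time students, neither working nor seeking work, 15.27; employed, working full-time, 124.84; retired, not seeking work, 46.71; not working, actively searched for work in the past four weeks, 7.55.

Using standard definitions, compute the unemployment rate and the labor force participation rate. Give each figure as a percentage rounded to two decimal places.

Employed = 124.84 million.
Unemployed = 7.55 million.
Labor force = 124.84 + 7.55 = 132.39 million.
Not in labor force = 24.13 + 4.45 + 15.27 + 46.71 = 90.56 million (those not working and not actively searching are outside the labor force).
Civilian working-age population = 132.39 + 90.56 = 222.95 million.
Unemployment rate = 7.55 / 132.39 = 5.70%.
Labor force participation rate = 132.39 / 222.95 = 59.38%.

Unemployment rate ≈ 5.70%; labor force participation rate ≈ 59.38%.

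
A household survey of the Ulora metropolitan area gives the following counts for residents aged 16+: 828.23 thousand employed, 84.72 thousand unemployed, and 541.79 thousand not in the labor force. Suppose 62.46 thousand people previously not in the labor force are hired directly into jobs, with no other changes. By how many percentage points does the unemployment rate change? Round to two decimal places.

The unemployment rate changes by −0.59 percentage points.

Initially, labor force = 828.23 + 84.72 = 912.95 thousand, so u = 84.72/912.95 = 9.28%.
After the change, employed and labor force both rise by 62.46; unemployed unchanged → E = 890.69, U = 84.72, labor force = 975.41 thousand.
New unemployment rate = 84.72 / 975.41 = 8.69%.
Change = 8.69% − 9.28% = −0.59 percentage points.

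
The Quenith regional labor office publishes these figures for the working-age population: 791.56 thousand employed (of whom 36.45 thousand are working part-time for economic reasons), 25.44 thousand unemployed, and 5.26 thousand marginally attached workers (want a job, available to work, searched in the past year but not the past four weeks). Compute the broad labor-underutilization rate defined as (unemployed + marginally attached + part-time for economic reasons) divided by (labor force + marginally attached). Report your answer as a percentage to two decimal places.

Broad underutilization rate ≈ 8.17%.

Labor force = 791.56 + 25.44 = 817.00 thousand.
Numerator = 25.44 + 5.26 + 36.45 = 67.15 thousand.
Denominator = 817.00 + 5.26 = 822.26 thousand.
Broad rate = 67.15 / 822.26 = 8.17%.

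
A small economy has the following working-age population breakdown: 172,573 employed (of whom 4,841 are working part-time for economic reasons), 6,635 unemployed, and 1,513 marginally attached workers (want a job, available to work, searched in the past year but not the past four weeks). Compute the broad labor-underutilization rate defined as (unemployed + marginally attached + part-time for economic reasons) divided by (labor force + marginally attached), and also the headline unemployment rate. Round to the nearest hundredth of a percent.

Labor force = 172,573 + 6,635 = 179,208.
Numerator = 6,635 + 1,513 + 4,841 = 12,989.
Denominator = 179,208 + 1,513 = 180,721.
Broad rate = 12,989 / 180,721 = 7.19%.
Headline unemployment rate = 6,635 / 179,208 = 3.70%.

Broad underutilization rate ≈ 7.19%; headline unemployment rate ≈ 3.70%.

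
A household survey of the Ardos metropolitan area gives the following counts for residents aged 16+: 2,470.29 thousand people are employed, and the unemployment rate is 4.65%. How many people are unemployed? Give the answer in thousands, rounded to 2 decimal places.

Let U be the number unemployed. The labor force is E + U, and U/(E+U) = 0.0465.
So U = 0.0465 × 2,470.29 / (1 − 0.0465) = 114.8685 / 0.9535 ≈ 120.47 thousand.

About 120.47 thousand are unemployed.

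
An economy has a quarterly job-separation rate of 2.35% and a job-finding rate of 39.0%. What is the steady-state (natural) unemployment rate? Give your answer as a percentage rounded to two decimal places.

At steady state the flows balance: s·E = f·U, so U/(E+U) = s/(s+f).
u* = 2.35 / (2.35 + 39.0) = 2.35 / 41.35 = 5.68%.

Steady-state unemployment rate ≈ 5.68%.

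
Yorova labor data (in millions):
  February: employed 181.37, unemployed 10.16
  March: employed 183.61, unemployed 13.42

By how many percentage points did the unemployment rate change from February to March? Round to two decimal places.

February: labor force = 181.37 + 10.16 = 191.53; u = 10.16/191.53 = 5.30%.
March: labor force = 183.61 + 13.42 = 197.03; u = 13.42/197.03 = 6.81%.
Change = 6.81% − 5.30% = +1.51 pp.

The unemployment rate changed by +1.51 percentage points.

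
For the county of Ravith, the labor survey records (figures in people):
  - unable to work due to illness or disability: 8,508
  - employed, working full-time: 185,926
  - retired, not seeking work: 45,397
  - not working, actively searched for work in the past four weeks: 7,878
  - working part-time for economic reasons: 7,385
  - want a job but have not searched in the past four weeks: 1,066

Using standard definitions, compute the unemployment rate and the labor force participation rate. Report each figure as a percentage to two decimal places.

Employed = 185,926 + 7,385 = 193,311 (anyone who worked, including part-time for economic reasons, counts as employed).
Unemployed = 7,878.
Labor force = 193,311 + 7,878 = 201,189.
Not in labor force = 8,508 + 45,397 + 1,066 = 54,971 (those not working and not actively searching are outside the labor force — including those who want a job but have given up searching).
Civilian working-age population = 201,189 + 54,971 = 256,160.
Unemployment rate = 7,878 / 201,189 = 3.92%.
Labor force participation rate = 201,189 / 256,160 = 78.54%.

Unemployment rate ≈ 3.92%; labor force participation rate ≈ 78.54%.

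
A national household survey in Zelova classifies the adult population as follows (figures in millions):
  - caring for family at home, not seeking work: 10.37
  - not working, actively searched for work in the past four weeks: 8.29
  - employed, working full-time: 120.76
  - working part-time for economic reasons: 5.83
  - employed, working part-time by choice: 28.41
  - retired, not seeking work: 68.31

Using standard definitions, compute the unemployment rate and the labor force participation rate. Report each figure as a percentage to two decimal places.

Unemployment rate ≈ 5.08%; labor force participation rate ≈ 67.48%.

Employed = 120.76 + 5.83 + 28.41 = 155.00 million (anyone who worked, including part-time for economic reasons, counts as employed).
Unemployed = 8.29 million.
Labor force = 155.00 + 8.29 = 163.29 million.
Not in labor force = 10.37 + 68.31 = 78.68 million (those not working and not actively searching are outside the labor force).
Civilian working-age population = 163.29 + 78.68 = 241.97 million.
Unemployment rate = 8.29 / 163.29 = 5.08%.
Labor force participation rate = 163.29 / 241.97 = 67.48%.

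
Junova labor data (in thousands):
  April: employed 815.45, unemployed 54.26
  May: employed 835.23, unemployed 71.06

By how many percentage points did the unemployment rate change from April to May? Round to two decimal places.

The unemployment rate changed by +1.60 percentage points.

April: labor force = 815.45 + 54.26 = 869.71; u = 54.26/869.71 = 6.24%.
May: labor force = 835.23 + 71.06 = 906.29; u = 71.06/906.29 = 7.84%.
Change = 7.84% − 6.24% = +1.60 pp.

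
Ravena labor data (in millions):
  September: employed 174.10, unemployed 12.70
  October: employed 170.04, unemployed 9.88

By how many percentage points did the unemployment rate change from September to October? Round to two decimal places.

September: labor force = 174.10 + 12.70 = 186.80; u = 12.70/186.80 = 6.80%.
October: labor force = 170.04 + 9.88 = 179.92; u = 9.88/179.92 = 5.49%.
Change = 5.49% − 6.80% = −1.31 pp.

The unemployment rate changed by −1.31 percentage points.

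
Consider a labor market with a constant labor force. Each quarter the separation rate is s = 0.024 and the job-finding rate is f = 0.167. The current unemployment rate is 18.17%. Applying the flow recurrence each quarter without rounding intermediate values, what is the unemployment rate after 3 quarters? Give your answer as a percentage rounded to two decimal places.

With a fixed labor force, u_{t+1} = u_t + s·(1−u_t) − f·u_t = u_t·(1−s−f) + s.
Here 1−s−f = 0.809 and s = 0.024.
u_1 = 0.181700 × 0.809 + 0.024 = 0.170995.
u_2 = 0.170995 × 0.809 + 0.024 = 0.162335.
u_3 = 0.162335 × 0.809 + 0.024 = 0.155329.

Unemployment rate after three quarters ≈ 15.53%.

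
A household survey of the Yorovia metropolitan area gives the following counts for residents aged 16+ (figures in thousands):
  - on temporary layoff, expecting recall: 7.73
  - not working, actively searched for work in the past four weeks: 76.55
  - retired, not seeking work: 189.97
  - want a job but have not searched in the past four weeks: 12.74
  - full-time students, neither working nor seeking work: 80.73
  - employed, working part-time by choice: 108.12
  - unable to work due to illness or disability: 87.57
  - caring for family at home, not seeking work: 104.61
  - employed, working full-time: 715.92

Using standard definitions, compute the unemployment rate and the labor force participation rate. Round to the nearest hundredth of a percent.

Employed = 108.12 + 715.92 = 824.04 thousand.
Unemployed = 7.73 + 76.55 = 84.28 thousand (jobless and actively searching, or on temporary layoff).
Labor force = 824.04 + 84.28 = 908.32 thousand.
Not in labor force = 189.97 + 12.74 + 80.73 + 87.57 + 104.61 = 475.62 thousand (those not working and not actively searching are outside the labor force — including those who want a job but have given up searching).
Civilian working-age population = 908.32 + 475.62 = 1,383.94 thousand.
Unemployment rate = 84.28 / 908.32 = 9.28%.
Labor force participation rate = 908.32 / 1,383.94 = 65.63%.

Unemployment rate ≈ 9.28%; labor force participation rate ≈ 65.63%.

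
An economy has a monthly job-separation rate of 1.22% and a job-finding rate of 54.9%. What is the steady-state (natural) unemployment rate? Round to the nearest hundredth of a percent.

At steady state the flows balance: s·E = f·U, so U/(E+U) = s/(s+f).
u* = 1.22 / (1.22 + 54.9) = 1.22 / 56.12 = 2.17%.

Steady-state unemployment rate ≈ 2.17%.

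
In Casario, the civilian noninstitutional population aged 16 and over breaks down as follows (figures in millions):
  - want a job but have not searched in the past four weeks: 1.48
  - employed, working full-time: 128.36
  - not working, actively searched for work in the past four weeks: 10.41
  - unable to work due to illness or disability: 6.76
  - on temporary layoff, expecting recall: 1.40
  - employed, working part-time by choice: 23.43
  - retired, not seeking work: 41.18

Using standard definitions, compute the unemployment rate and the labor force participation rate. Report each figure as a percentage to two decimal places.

Unemployment rate ≈ 7.22%; labor force participation rate ≈ 76.80%.

Employed = 128.36 + 23.43 = 151.79 million.
Unemployed = 10.41 + 1.40 = 11.81 million (jobless and actively searching, or on temporary layoff).
Labor force = 151.79 + 11.81 = 163.60 million.
Not in labor force = 1.48 + 6.76 + 41.18 = 49.42 million (those not working and not actively searching are outside the labor force — including those who want a job but have given up searching).
Civilian working-age population = 163.60 + 49.42 = 213.02 million.
Unemployment rate = 11.81 / 163.60 = 7.22%.
Labor force participation rate = 163.60 / 213.02 = 76.80%.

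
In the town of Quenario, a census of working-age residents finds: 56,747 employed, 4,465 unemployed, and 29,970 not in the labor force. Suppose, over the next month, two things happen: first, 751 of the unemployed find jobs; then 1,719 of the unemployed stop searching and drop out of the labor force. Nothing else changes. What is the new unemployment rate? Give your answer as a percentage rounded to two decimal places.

New unemployment rate ≈ 3.35%.

Initially, labor force = 56,747 + 4,465 = 61,212, so u = 4,465/61,212 = 7.29%.
After the first change, unemployed falls and employed rises by 751; labor force unchanged → E = 57,498, U = 3,714, labor force = 61,212.
After the second change, unemployed and labor force both fall by 1,719 → E = 57,498, U = 1,995, labor force = 59,493.
New unemployment rate = 1,995 / 59,493 = 3.35%.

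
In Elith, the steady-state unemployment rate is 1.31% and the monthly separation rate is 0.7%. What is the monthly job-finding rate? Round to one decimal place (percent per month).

From u* = s/(s+f): f = s·(1−u)/u.
f = 0.7 × (1 − 0.0131) / 0.0131 = 0.6908 / 0.0131 ≈ 52.7% per month.

Job-finding rate ≈ 52.7% per month.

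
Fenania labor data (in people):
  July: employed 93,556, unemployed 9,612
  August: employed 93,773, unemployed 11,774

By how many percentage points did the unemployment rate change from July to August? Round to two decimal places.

The unemployment rate changed by +1.84 percentage points.

July: labor force = 93,556 + 9,612 = 103,168; u = 9,612/103,168 = 9.32%.
August: labor force = 93,773 + 11,774 = 105,547; u = 11,774/105,547 = 11.16%.
Change = 11.16% − 9.32% = +1.84 pp.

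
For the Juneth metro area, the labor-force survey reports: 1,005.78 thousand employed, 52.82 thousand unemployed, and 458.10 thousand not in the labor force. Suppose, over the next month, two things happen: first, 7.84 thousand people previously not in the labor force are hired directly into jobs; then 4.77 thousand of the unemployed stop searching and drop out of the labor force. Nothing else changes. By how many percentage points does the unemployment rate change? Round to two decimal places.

The unemployment rate changes by −0.46 percentage points.

Initially, labor force = 1,005.78 + 52.82 = 1,058.60 thousand, so u = 52.82/1,058.60 = 4.99%.
After the first change, employed and labor force both rise by 7.84; unemployed unchanged → E = 1,013.62, U = 52.82, labor force = 1,066.44 thousand.
After the second change, unemployed and labor force both fall by 4.77 → E = 1,013.62, U = 48.05, labor force = 1,061.67 thousand.
New unemployment rate = 48.05 / 1,061.67 = 4.53%.
Change = 4.53% − 4.99% = −0.46 percentage points.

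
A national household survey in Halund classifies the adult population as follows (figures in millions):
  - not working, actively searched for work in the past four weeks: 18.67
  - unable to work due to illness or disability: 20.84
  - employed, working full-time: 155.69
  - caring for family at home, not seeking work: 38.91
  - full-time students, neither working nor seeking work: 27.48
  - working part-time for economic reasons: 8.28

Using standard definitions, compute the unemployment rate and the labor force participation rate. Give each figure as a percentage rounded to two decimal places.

Employed = 155.69 + 8.28 = 163.97 million (anyone who worked, including part-time for economic reasons, counts as employed).
Unemployed = 18.67 million.
Labor force = 163.97 + 18.67 = 182.64 million.
Not in labor force = 20.84 + 38.91 + 27.48 = 87.23 million (those not working and not actively searching are outside the labor force).
Civilian working-age population = 182.64 + 87.23 = 269.87 million.
Unemployment rate = 18.67 / 182.64 = 10.22%.
Labor force participation rate = 182.64 / 269.87 = 67.68%.

Unemployment rate ≈ 10.22%; labor force participation rate ≈ 67.68%.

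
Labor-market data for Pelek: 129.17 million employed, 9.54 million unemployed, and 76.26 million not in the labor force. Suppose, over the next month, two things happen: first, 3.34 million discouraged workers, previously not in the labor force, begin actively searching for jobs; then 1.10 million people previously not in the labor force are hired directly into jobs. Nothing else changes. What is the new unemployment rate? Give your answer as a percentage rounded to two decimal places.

Initially, labor force = 129.17 + 9.54 = 138.71 million, so u = 9.54/138.71 = 6.88%.
After the first change, unemployed and labor force both rise by 3.34 → E = 129.17, U = 12.88, labor force = 142.05 million.
After the second change, employed and labor force both rise by 1.10; unemployed unchanged → E = 130.27, U = 12.88, labor force = 143.15 million.
New unemployment rate = 12.88 / 143.15 = 9.00%.

New unemployment rate ≈ 9.00%.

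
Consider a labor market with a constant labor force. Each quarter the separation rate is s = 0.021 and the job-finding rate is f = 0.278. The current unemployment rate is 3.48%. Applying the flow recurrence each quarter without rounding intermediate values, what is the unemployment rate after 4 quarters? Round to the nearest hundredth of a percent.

Unemployment rate after four quarters ≈ 6.17%.

With a fixed labor force, u_{t+1} = u_t + s·(1−u_t) − f·u_t = u_t·(1−s−f) + s.
Here 1−s−f = 0.701 and s = 0.021.
u_1 = 0.034800 × 0.701 + 0.021 = 0.045395.
u_2 = 0.045395 × 0.701 + 0.021 = 0.052822.
u_3 = 0.052822 × 0.701 + 0.021 = 0.058028.
u_4 = 0.058028 × 0.701 + 0.021 = 0.061678.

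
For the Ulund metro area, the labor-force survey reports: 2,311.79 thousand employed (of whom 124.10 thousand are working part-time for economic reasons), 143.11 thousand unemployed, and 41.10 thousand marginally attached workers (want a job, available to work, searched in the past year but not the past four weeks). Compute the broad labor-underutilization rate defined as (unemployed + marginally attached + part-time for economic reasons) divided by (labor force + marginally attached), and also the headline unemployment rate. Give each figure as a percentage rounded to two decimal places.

Broad underutilization rate ≈ 12.35%; headline unemployment rate ≈ 5.83%.

Labor force = 2,311.79 + 143.11 = 2,454.90 thousand.
Numerator = 143.11 + 41.10 + 124.10 = 308.31 thousand.
Denominator = 2,454.90 + 41.10 = 2,496.00 thousand.
Broad rate = 308.31 / 2,496.00 = 12.35%.
Headline unemployment rate = 143.11 / 2,454.90 = 5.83%.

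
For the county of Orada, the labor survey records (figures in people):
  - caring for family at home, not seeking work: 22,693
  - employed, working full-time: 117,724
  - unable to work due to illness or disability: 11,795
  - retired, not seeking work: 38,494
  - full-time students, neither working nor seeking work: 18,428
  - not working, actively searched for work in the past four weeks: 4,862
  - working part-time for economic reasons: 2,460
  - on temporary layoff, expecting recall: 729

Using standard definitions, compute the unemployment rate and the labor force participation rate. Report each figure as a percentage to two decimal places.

Employed = 117,724 + 2,460 = 120,184 (anyone who worked, including part-time for economic reasons, counts as employed).
Unemployed = 4,862 + 729 = 5,591 (jobless and actively searching, or on temporary layoff).
Labor force = 120,184 + 5,591 = 125,775.
Not in labor force = 22,693 + 11,795 + 38,494 + 18,428 = 91,410 (those not working and not actively searching are outside the labor force).
Civilian working-age population = 125,775 + 91,410 = 217,185.
Unemployment rate = 5,591 / 125,775 = 4.45%.
Labor force participation rate = 125,775 / 217,185 = 57.91%.

Unemployment rate ≈ 4.45%; labor force participation rate ≈ 57.91%.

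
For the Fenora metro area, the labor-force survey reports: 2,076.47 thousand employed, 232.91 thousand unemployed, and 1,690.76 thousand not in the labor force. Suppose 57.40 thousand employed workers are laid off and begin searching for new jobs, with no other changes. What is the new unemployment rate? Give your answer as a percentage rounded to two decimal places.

Initially, labor force = 2,076.47 + 232.91 = 2,309.38 thousand, so u = 232.91/2,309.38 = 10.09%.
After the change, employed falls and unemployed rises by 57.40; labor force unchanged → E = 2,019.07, U = 290.31, labor force = 2,309.38 thousand.
New unemployment rate = 290.31 / 2,309.38 = 12.57%.

New unemployment rate ≈ 12.57%.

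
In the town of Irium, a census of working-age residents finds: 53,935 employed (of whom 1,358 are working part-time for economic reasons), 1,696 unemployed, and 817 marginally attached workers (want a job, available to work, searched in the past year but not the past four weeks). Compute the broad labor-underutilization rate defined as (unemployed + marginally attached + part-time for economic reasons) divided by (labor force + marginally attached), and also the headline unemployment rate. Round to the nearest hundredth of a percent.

Broad underutilization rate ≈ 6.86%; headline unemployment rate ≈ 3.05%.

Labor force = 53,935 + 1,696 = 55,631.
Numerator = 1,696 + 817 + 1,358 = 3,871.
Denominator = 55,631 + 817 = 56,448.
Broad rate = 3,871 / 56,448 = 6.86%.
Headline unemployment rate = 1,696 / 55,631 = 3.05%.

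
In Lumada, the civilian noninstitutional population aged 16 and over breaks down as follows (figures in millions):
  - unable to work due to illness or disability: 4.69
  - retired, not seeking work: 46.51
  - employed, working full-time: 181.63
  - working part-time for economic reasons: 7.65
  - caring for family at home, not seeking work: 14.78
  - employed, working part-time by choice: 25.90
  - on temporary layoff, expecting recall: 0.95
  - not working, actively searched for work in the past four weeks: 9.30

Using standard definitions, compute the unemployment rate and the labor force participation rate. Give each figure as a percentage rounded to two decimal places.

Unemployment rate ≈ 4.55%; labor force participation rate ≈ 77.36%.

Employed = 181.63 + 7.65 + 25.90 = 215.18 million (anyone who worked, including part-time for economic reasons, counts as employed).
Unemployed = 0.95 + 9.30 = 10.25 million (jobless and actively searching, or on temporary layoff).
Labor force = 215.18 + 10.25 = 225.43 million.
Not in labor force = 4.69 + 46.51 + 14.78 = 65.98 million (those not working and not actively searching are outside the labor force).
Civilian working-age population = 225.43 + 65.98 = 291.41 million.
Unemployment rate = 10.25 / 225.43 = 4.55%.
Labor force participation rate = 225.43 / 291.41 = 77.36%.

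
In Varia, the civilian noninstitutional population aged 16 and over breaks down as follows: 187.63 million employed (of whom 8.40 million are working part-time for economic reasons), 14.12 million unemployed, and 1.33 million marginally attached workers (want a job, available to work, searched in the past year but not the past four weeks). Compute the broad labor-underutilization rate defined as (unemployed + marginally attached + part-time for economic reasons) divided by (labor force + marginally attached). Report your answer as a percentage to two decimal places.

Broad underutilization rate ≈ 11.74%.

Labor force = 187.63 + 14.12 = 201.75 million.
Numerator = 14.12 + 1.33 + 8.40 = 23.85 million.
Denominator = 201.75 + 1.33 = 203.08 million.
Broad rate = 23.85 / 203.08 = 11.74%.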